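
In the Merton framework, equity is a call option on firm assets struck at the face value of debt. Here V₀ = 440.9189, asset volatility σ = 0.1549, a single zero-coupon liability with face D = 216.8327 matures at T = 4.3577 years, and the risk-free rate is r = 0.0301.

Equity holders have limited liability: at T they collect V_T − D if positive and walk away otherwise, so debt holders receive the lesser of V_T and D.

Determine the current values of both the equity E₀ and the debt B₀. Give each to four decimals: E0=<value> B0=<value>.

E0=250.8765 B0=190.0424

d₁ = [ln(V₀/D) + (r + σ²/2)T] / (σ√T)
   = [ln(440.9189/216.8327) + (0.0301 + 0.5·0.1549²)·4.3577] / (0.1549·√4.3577)
   = [0.709735 + 0.183446] / 0.323355 = 2.762227
d₂ = d₁ − σ√T = 2.762227 − 0.323355 = 2.438872
N(d₁) = 0.997130,  N(d₂) = 0.992633,  e^(−rT) = 0.877071
E₀ = V₀·N(d₁) − D·e^(−rT)·N(d₂)
   = 440.9189·0.997130 − 216.8327·0.877071·0.992633 = 250.876458
B₀ = V₀ − E₀ = 440.9189 − 250.876458 = 190.042442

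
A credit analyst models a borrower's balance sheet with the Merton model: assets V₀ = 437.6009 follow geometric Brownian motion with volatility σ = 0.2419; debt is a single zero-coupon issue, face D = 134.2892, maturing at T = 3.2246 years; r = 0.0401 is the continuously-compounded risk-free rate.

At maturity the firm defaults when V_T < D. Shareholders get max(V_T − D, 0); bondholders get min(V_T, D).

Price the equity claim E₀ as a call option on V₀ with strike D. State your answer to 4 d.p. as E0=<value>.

d₁ = [ln(V₀/D) + (r + σ²/2)T] / (σ√T)
   = [ln(437.6009/134.2892) + (0.0401 + 0.5·0.2419²)·3.2246] / (0.2419·√3.2246)
   = [1.181312 + 0.223651] / 0.434384 = 3.234380
d₂ = d₁ − σ√T = 3.234380 − 0.434384 = 2.799996
N(d₁) = 0.999390,  N(d₂) = 0.997445,  e^(−rT) = 0.878705
E₀ = V₀·N(d₁) − D·e^(−rT)·N(d₂)
   = 437.6009·0.999390 − 134.2892·0.878705·0.997445 = 319.635134

E0=319.6351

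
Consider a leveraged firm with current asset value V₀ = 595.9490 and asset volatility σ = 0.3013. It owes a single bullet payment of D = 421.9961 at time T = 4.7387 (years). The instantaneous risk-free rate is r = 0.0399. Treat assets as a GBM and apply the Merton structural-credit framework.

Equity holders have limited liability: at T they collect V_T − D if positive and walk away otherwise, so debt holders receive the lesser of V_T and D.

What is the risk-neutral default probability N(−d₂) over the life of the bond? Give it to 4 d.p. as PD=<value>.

PD=0.3133

d₁ = [ln(V₀/D) + (r + σ²/2)T] / (σ√T)
   = [ln(595.9490/421.9961) + (0.0399 + 0.5·0.3013²)·4.7387] / (0.3013·√4.7387)
   = [0.345159 + 0.404168] / 0.655887 = 1.142464
d₂ = d₁ − σ√T = 1.142464 − 0.655887 = 0.486577
risk-neutral PD = N(−d₂) = N(-0.486577) = 0.313279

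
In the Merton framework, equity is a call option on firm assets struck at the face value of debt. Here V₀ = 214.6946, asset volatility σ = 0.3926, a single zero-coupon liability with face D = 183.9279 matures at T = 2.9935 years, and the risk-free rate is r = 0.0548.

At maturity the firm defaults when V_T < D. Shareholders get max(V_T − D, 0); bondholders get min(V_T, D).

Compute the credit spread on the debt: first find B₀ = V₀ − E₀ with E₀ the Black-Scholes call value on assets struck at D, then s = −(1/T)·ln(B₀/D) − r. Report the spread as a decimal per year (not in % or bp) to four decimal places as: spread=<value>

d₁ = [ln(V₀/D) + (r + σ²/2)T] / (σ√T)
   = [ln(214.6946/183.9279) + (0.0548 + 0.5·0.3926²)·2.9935] / (0.3926·√2.9935)
   = [0.154673 + 0.394745] / 0.679266 = 0.808840
d₂ = d₁ − σ√T = 0.808840 − 0.679266 = 0.129574
N(d₁) = 0.790696,  N(d₂) = 0.551548,  e^(−rT) = 0.848705
E₀ = V₀·N(d₁) − D·e^(−rT)·N(d₂)
   = 214.6946·0.790696 − 183.9279·0.848705·0.551548 = 83.661294
B₀ = V₀ − E₀ = 214.6946 − 83.661294 = 131.033306
spread = −(1/T)·ln(B₀/D) − r = −(1/2.9935)·ln(131.033306/183.9279) − 0.0548 = 0.05847620

spread=0.0585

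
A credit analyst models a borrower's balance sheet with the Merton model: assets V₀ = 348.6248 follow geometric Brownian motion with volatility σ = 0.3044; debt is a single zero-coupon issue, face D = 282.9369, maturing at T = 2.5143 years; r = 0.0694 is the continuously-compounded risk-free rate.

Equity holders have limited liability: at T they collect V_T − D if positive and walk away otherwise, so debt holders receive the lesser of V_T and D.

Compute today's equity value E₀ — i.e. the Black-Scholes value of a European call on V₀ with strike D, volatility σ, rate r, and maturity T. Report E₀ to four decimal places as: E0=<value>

d₁ = [ln(V₀/D) + (r + σ²/2)T] / (σ√T)
   = [ln(348.6248/282.9369) + (0.0694 + 0.5·0.3044²)·2.5143] / (0.3044·√2.5143)
   = [0.208772 + 0.290979] / 0.482673 = 1.035383
d₂ = d₁ − σ√T = 1.035383 − 0.482673 = 0.552710
N(d₁) = 0.849755,  N(d₂) = 0.709769,  e^(−rT) = 0.839883
E₀ = V₀·N(d₁) − D·e^(−rT)·N(d₂)
   = 348.6248·0.849755 − 282.9369·0.839883·0.709769 = 127.580456

E0=127.5805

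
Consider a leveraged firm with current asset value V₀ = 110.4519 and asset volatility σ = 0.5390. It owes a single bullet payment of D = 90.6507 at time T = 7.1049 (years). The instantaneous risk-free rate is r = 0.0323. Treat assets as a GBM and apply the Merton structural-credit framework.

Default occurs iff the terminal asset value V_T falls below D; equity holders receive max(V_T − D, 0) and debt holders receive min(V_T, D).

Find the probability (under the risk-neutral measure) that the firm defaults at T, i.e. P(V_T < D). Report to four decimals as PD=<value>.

d₁ = [ln(V₀/D) + (r + σ²/2)T] / (σ√T)
   = [ln(110.4519/90.6507) + (0.0323 + 0.5·0.5390²)·7.1049] / (0.5390·√7.1049)
   = [0.197566 + 1.261550] / 1.436705 = 1.015599
d₂ = d₁ − σ√T = 1.015599 − 1.436705 = -0.421107
risk-neutral PD = N(−d₂) = N(0.421107) = 0.663161

PD=0.6632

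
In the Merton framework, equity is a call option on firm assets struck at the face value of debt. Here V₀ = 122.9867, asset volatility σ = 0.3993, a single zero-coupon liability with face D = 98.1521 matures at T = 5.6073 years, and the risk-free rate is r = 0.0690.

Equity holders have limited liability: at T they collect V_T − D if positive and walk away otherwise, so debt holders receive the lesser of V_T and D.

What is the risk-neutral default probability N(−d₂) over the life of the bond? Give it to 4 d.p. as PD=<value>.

PD=0.4305

d₁ = [ln(V₀/D) + (r + σ²/2)T] / (σ√T)
   = [ln(122.9867/98.1521) + (0.0690 + 0.5·0.3993²)·5.6073] / (0.3993·√5.6073)
   = [0.225558 + 0.833919] / 0.945532 = 1.120509
d₂ = d₁ − σ√T = 1.120509 − 0.945532 = 0.174977
risk-neutral PD = N(−d₂) = N(-0.174977) = 0.430549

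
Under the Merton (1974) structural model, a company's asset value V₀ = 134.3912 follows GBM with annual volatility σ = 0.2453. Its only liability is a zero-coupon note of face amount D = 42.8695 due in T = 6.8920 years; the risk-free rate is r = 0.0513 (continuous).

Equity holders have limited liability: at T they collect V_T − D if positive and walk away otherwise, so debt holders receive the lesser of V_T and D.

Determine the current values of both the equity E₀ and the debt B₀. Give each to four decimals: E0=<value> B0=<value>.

d₁ = [ln(V₀/D) + (r + σ²/2)T] / (σ√T)
   = [ln(134.3912/42.8695) + (0.0513 + 0.5·0.2453²)·6.8920] / (0.2453·√6.8920)
   = [1.142594 + 0.560913] / 0.643977 = 2.645293
d₂ = d₁ − σ√T = 2.645293 − 0.643977 = 2.001316
N(d₁) = 0.995919,  N(d₂) = 0.977321,  e^(−rT) = 0.702184
E₀ = V₀·N(d₁) − D·e^(−rT)·N(d₂)
   = 134.3912·0.995919 − 42.8695·0.702184·0.977321 = 104.423160
B₀ = V₀ − E₀ = 134.3912 − 104.423160 = 29.968040

E0=104.4232 B0=29.9680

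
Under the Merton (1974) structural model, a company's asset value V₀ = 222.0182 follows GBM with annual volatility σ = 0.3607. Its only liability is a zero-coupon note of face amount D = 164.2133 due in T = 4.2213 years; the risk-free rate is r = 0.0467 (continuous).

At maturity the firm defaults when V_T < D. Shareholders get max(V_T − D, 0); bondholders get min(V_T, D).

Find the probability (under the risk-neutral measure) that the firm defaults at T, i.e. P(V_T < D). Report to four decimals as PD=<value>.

d₁ = [ln(V₀/D) + (r + σ²/2)T] / (σ√T)
   = [ln(222.0182/164.2133) + (0.0467 + 0.5·0.3607²)·4.2213] / (0.3607·√4.2213)
   = [0.301593 + 0.471740] / 0.741087 = 1.043512
d₂ = d₁ − σ√T = 1.043512 − 0.741087 = 0.302424
risk-neutral PD = N(−d₂) = N(-0.302424) = 0.381164

PD=0.3812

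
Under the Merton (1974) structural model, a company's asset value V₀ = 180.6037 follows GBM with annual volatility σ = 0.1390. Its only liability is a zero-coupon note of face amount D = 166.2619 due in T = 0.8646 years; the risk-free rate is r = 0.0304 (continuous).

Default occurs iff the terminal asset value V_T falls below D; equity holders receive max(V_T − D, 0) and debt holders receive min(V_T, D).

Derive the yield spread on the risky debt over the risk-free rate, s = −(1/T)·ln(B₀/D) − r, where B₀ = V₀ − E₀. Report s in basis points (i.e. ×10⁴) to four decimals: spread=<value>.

spread=176.7558

d₁ = [ln(V₀/D) + (r + σ²/2)T] / (σ√T)
   = [ln(180.6037/166.2619) + (0.0304 + 0.5·0.1390²)·0.8646] / (0.1390·√0.8646)
   = [0.082741 + 0.034636] / 0.129248 = 0.908158
d₂ = d₁ − σ√T = 0.908158 − 0.129248 = 0.778910
N(d₁) = 0.818103,  N(d₂) = 0.781984,  e^(−rT) = 0.974059
E₀ = V₀·N(d₁) − D·e^(−rT)·N(d₂)
   = 180.6037·0.818103 − 166.2619·0.974059·0.781984 = 21.111007
B₀ = V₀ − E₀ = 180.6037 − 21.111007 = 159.492693
spread = −(1/T)·ln(B₀/D) − r = −(1/0.8646)·ln(159.492693/166.2619) − 0.0304 = 0.01767558
in basis points: 0.01767558 × 10⁴ = 176.7558 bp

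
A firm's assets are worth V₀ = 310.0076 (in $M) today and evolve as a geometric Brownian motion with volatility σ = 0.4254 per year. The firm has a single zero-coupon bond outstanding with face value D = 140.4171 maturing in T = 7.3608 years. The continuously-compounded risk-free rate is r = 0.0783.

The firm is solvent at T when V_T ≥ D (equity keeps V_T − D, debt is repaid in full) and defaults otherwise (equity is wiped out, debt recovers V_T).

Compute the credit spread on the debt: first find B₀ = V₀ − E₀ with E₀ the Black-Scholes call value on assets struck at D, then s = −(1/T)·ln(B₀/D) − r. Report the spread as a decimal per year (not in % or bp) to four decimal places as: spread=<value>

spread=0.0171

d₁ = [ln(V₀/D) + (r + σ²/2)T] / (σ√T)
   = [ln(310.0076/140.4171) + (0.0783 + 0.5·0.4254²)·7.3608] / (0.4254·√7.3608)
   = [0.791980 + 1.242375] / 1.154144 = 1.762652
d₂ = d₁ − σ√T = 1.762652 − 1.154144 = 0.608508
N(d₁) = 0.961020,  N(d₂) = 0.728575,  e^(−rT) = 0.561945
E₀ = V₀·N(d₁) − D·e^(−rT)·N(d₂)
   = 310.0076·0.961020 − 140.4171·0.561945·0.728575 = 240.434174
B₀ = V₀ − E₀ = 310.0076 − 240.434174 = 69.573426
spread = −(1/T)·ln(B₀/D) − r = −(1/7.3608)·ln(69.573426/140.4171) − 0.0783 = 0.01710194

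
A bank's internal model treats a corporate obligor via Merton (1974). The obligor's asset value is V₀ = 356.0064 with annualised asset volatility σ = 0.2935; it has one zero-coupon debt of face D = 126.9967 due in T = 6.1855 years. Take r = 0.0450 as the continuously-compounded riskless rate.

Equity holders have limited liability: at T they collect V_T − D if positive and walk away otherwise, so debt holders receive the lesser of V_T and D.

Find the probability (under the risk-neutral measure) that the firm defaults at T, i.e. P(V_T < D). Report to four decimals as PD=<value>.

PD=0.0766

d₁ = [ln(V₀/D) + (r + σ²/2)T] / (σ√T)
   = [ln(356.0064/126.9967) + (0.0450 + 0.5·0.2935²)·6.1855] / (0.2935·√6.1855)
   = [1.030788 + 0.544764] / 0.729954 = 2.158426
d₂ = d₁ − σ√T = 2.158426 − 0.729954 = 1.428472
risk-neutral PD = N(−d₂) = N(-1.428472) = 0.076578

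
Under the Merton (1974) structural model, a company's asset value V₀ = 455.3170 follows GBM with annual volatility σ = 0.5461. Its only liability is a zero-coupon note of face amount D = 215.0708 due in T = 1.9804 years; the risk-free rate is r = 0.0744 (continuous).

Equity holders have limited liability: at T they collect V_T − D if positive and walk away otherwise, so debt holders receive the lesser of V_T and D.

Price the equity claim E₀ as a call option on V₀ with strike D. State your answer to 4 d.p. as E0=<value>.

d₁ = [ln(V₀/D) + (r + σ²/2)T] / (σ√T)
   = [ln(455.3170/215.0708) + (0.0744 + 0.5·0.5461²)·1.9804] / (0.5461·√1.9804)
   = [0.750027 + 0.442644] / 0.768508 = 1.551930
d₂ = d₁ − σ√T = 1.551930 − 0.768508 = 0.783421
N(d₁) = 0.939660,  N(d₂) = 0.783310,  e^(−rT) = 0.862999
E₀ = V₀·N(d₁) − D·e^(−rT)·N(d₂)
   = 455.3170·0.939660 − 215.0708·0.862999·0.783310 = 282.456424

E0=282.4564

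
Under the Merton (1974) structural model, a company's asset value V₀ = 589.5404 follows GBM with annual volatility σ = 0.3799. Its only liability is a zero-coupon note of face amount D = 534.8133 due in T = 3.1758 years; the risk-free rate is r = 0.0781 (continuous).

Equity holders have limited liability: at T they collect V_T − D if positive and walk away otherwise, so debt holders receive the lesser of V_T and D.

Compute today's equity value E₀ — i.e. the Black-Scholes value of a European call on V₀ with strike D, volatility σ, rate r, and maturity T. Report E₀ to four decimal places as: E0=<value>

E0=235.6849

d₁ = [ln(V₀/D) + (r + σ²/2)T] / (σ√T)
   = [ln(589.5404/534.8133) + (0.0781 + 0.5·0.3799²)·3.1758] / (0.3799·√3.1758)
   = [0.097426 + 0.477202] / 0.677011 = 0.848771
d₂ = d₁ − σ√T = 0.848771 − 0.677011 = 0.171760
N(d₁) = 0.801996,  N(d₂) = 0.568187,  e^(−rT) = 0.780337
E₀ = V₀·N(d₁) − D·e^(−rT)·N(d₂)
   = 589.5404·0.801996 − 534.8133·0.780337·0.568187 = 235.684947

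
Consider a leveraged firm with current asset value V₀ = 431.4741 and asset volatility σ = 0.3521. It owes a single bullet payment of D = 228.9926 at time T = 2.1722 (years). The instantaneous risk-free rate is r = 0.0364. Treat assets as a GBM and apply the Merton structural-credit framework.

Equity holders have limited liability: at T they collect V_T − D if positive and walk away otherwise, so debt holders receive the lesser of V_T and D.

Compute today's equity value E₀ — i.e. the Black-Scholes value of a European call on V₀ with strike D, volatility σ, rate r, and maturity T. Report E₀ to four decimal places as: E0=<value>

d₁ = [ln(V₀/D) + (r + σ²/2)T] / (σ√T)
   = [ln(431.4741/228.9926) + (0.0364 + 0.5·0.3521²)·2.1722] / (0.3521·√2.1722)
   = [0.633518 + 0.213717] / 0.518939 = 1.632630
d₂ = d₁ − σ√T = 1.632630 − 0.518939 = 1.113691
N(d₁) = 0.948727,  N(d₂) = 0.867294,  e^(−rT) = 0.923977
E₀ = V₀·N(d₁) − D·e^(−rT)·N(d₂)
   = 431.4741·0.948727 − 228.9926·0.923977·0.867294 = 225.845456

E0=225.8455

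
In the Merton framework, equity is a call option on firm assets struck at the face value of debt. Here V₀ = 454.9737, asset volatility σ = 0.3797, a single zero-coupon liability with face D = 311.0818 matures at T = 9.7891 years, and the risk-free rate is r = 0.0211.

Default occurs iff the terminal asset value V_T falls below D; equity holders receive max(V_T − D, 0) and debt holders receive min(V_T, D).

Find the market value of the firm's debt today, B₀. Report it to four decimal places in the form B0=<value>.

B0=179.3601

d₁ = [ln(V₀/D) + (r + σ²/2)T] / (σ√T)
   = [ln(454.9737/311.0818) + (0.0211 + 0.5·0.3797²)·9.7891] / (0.3797·√9.7891)
   = [0.380184 + 0.912208] / 1.187988 = 1.087883
d₂ = d₁ − σ√T = 1.087883 − 1.187988 = -0.100105
N(d₁) = 0.861677,  N(d₂) = 0.460130,  e^(−rT) = 0.813386
E₀ = V₀·N(d₁) − D·e^(−rT)·N(d₂)
   = 454.9737·0.861677 − 311.0818·0.813386·0.460130 = 275.613616
B₀ = V₀ − E₀ = 454.9737 − 275.613616 = 179.360084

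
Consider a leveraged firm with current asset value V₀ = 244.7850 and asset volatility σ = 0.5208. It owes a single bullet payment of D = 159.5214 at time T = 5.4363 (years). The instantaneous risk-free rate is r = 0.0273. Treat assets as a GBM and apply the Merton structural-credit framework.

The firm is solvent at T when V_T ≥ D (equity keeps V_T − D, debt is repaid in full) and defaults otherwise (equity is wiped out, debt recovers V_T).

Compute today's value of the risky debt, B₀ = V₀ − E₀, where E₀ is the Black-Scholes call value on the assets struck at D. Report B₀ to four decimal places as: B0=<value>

B0=95.7016

d₁ = [ln(V₀/D) + (r + σ²/2)T] / (σ√T)
   = [ln(244.7850/159.5214) + (0.0273 + 0.5·0.5208²)·5.4363] / (0.5208·√5.4363)
   = [0.428202 + 0.885662] / 1.214291 = 1.082001
d₂ = d₁ − σ√T = 1.082001 − 1.214291 = -0.132289
N(d₁) = 0.860374,  N(d₂) = 0.447378,  e^(−rT) = 0.862077
E₀ = V₀·N(d₁) − D·e^(−rT)·N(d₂)
   = 244.7850·0.860374 − 159.5214·0.862077·0.447378 = 149.083417
B₀ = V₀ − E₀ = 244.7850 − 149.083417 = 95.701583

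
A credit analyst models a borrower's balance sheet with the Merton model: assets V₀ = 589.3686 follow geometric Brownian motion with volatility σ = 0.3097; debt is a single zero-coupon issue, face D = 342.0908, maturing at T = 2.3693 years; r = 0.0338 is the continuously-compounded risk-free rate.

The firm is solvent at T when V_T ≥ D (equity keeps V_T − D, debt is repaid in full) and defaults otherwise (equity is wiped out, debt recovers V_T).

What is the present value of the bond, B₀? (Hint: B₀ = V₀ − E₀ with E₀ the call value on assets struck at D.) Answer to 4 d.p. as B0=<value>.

d₁ = [ln(V₀/D) + (r + σ²/2)T] / (σ√T)
   = [ln(589.3686/342.0908) + (0.0338 + 0.5·0.3097²)·2.3693] / (0.3097·√2.3693)
   = [0.543976 + 0.193707] / 0.476707 = 1.547456
d₂ = d₁ − σ√T = 1.547456 − 0.476707 = 1.070749
N(d₁) = 0.939123,  N(d₂) = 0.857859,  e^(−rT) = 0.923040
E₀ = V₀·N(d₁) − D·e^(−rT)·N(d₂)
   = 589.3686·0.939123 − 342.0908·0.923040·0.857859 = 282.609178
B₀ = V₀ − E₀ = 589.3686 − 282.609178 = 306.759422

B0=306.7594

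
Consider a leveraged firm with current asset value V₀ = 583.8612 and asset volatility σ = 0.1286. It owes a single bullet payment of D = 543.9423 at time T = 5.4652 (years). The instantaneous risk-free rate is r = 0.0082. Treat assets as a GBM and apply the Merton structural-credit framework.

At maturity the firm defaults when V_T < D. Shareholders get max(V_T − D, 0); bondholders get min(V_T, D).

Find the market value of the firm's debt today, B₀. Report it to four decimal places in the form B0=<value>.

d₁ = [ln(V₀/D) + (r + σ²/2)T] / (σ√T)
   = [ln(583.8612/543.9423) + (0.0082 + 0.5·0.1286²)·5.4652] / (0.1286·√5.4652)
   = [0.070820 + 0.090006] / 0.300638 = 0.534950
d₂ = d₁ − σ√T = 0.534950 − 0.300638 = 0.234312
N(d₁) = 0.703658,  N(d₂) = 0.592629,  e^(−rT) = 0.956175
E₀ = V₀·N(d₁) − D·e^(−rT)·N(d₂)
   = 583.8612·0.703658 − 543.9423·0.956175·0.592629 = 102.610062
B₀ = V₀ − E₀ = 583.8612 − 102.610062 = 481.251138

B0=481.2511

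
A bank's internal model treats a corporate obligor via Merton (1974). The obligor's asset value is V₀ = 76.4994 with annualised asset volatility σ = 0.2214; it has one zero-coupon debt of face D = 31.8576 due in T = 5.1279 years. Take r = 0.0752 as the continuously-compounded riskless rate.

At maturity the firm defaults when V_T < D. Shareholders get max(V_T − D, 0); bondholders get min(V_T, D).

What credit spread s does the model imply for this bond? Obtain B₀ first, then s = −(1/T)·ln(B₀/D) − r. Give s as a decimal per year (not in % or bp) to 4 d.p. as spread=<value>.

d₁ = [ln(V₀/D) + (r + σ²/2)T] / (σ√T)
   = [ln(76.4994/31.8576) + (0.0752 + 0.5·0.2214²)·5.1279] / (0.2214·√5.1279)
   = [0.876007 + 0.511298] / 0.501357 = 2.767097
d₂ = d₁ − σ√T = 2.767097 − 0.501357 = 2.265740
N(d₁) = 0.997172,  N(d₂) = 0.988266,  e^(−rT) = 0.680030
E₀ = V₀·N(d₁) − D·e^(−rT)·N(d₂)
   = 76.4994·0.997172 − 31.8576·0.680030·0.988266 = 54.873137
B₀ = V₀ − E₀ = 76.4994 − 54.873137 = 21.626263
spread = −(1/T)·ln(B₀/D) − r = −(1/5.1279)·ln(21.626263/31.8576) − 0.0752 = 0.00034116

spread=0.0003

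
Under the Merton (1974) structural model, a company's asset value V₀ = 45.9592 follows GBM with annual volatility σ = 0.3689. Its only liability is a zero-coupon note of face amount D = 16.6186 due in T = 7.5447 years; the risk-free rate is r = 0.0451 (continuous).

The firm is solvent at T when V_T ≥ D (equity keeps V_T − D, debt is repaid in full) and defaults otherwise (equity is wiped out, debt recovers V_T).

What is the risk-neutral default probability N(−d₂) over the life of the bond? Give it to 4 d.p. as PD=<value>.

PD=0.2024

d₁ = [ln(V₀/D) + (r + σ²/2)T] / (σ√T)
   = [ln(45.9592/16.6186) + (0.0451 + 0.5·0.3689²)·7.5447] / (0.3689·√7.5447)
   = [1.017231 + 0.853635] / 1.013280 = 1.846346
d₂ = d₁ − σ√T = 1.846346 − 1.013280 = 0.833065
risk-neutral PD = N(−d₂) = N(-0.833065) = 0.202404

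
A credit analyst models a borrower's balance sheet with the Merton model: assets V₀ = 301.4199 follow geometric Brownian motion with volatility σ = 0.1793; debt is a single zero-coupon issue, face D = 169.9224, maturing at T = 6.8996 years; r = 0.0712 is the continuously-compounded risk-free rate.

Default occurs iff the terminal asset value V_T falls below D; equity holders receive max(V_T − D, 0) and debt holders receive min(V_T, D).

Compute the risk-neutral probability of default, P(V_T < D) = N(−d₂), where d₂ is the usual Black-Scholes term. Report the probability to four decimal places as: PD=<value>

d₁ = [ln(V₀/D) + (r + σ²/2)T] / (σ√T)
   = [ln(301.4199/169.9224) + (0.0712 + 0.5·0.1793²)·6.8996] / (0.1793·√6.8996)
   = [0.573162 + 0.602157] / 0.470969 = 2.495536
d₂ = d₁ − σ√T = 2.495536 − 0.470969 = 2.024567
risk-neutral PD = N(−d₂) = N(-2.024567) = 0.021456

PD=0.0215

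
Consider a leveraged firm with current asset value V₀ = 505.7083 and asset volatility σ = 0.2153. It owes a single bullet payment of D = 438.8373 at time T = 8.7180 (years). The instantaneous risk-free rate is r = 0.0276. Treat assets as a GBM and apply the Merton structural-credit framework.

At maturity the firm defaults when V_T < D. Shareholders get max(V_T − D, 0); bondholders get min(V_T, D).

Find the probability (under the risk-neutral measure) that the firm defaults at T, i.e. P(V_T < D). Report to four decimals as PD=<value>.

PD=0.3883

d₁ = [ln(V₀/D) + (r + σ²/2)T] / (σ√T)
   = [ln(505.7083/438.8373) + (0.0276 + 0.5·0.2153²)·8.7180] / (0.2153·√8.7180)
   = [0.141831 + 0.442674] / 0.635700 = 0.919467
d₂ = d₁ − σ√T = 0.919467 − 0.635700 = 0.283767
risk-neutral PD = N(−d₂) = N(-0.283767) = 0.388295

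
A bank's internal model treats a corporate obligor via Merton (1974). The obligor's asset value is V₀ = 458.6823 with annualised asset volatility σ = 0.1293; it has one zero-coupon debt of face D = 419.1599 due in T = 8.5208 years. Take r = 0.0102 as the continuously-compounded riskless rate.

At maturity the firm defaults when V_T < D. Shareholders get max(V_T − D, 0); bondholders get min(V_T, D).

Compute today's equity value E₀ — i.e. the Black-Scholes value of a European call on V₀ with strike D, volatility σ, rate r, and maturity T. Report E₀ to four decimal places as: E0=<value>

d₁ = [ln(V₀/D) + (r + σ²/2)T] / (σ√T)
   = [ln(458.6823/419.1599) + (0.0102 + 0.5·0.1293²)·8.5208] / (0.1293·√8.5208)
   = [0.090105 + 0.158140] / 0.377432 = 0.657721
d₂ = d₁ − σ√T = 0.657721 − 0.377432 = 0.280289
N(d₁) = 0.744641,  N(d₂) = 0.610372,  e^(−rT) = 0.916758
E₀ = V₀·N(d₁) − D·e^(−rT)·N(d₂)
   = 458.6823·0.744641 − 419.1599·0.916758·0.610372 = 107.007289

E0=107.0073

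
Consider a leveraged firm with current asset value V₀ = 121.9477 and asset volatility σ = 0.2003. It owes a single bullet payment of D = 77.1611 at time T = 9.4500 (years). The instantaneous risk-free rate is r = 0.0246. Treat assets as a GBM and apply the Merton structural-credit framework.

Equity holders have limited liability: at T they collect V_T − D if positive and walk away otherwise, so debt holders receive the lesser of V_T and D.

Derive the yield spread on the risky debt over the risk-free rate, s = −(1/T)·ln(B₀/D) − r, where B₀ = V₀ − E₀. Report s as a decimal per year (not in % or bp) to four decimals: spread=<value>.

spread=0.0060

d₁ = [ln(V₀/D) + (r + σ²/2)T] / (σ√T)
   = [ln(121.9477/77.1611) + (0.0246 + 0.5·0.2003²)·9.4500] / (0.2003·√9.4500)
   = [0.457697 + 0.422037] / 0.615739 = 1.428745
d₂ = d₁ − σ√T = 1.428745 − 0.615739 = 0.813005
N(d₁) = 0.923461,  N(d₂) = 0.791893,  e^(−rT) = 0.792574
E₀ = V₀·N(d₁) − D·e^(−rT)·N(d₂)
   = 121.9477·0.923461 − 77.1611·0.792574·0.791893 = 64.185111
B₀ = V₀ − E₀ = 121.9477 − 64.185111 = 57.762589
spread = −(1/T)·ln(B₀/D) − r = −(1/9.4500)·ln(57.762589/77.1611) − 0.0246 = 0.00604065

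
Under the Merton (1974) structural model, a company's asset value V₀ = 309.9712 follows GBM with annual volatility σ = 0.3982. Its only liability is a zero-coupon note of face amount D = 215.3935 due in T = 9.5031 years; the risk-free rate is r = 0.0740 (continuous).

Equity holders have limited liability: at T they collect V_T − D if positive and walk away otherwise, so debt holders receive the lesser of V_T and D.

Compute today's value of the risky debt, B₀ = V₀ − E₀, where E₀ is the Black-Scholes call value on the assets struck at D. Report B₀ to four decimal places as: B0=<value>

d₁ = [ln(V₀/D) + (r + σ²/2)T] / (σ√T)
   = [ln(309.9712/215.3935) + (0.0740 + 0.5·0.3982²)·9.5031] / (0.3982·√9.5031)
   = [0.364013 + 1.456651] / 1.227535 = 1.483186
d₂ = d₁ − σ√T = 1.483186 − 1.227535 = 0.255651
N(d₁) = 0.930988,  N(d₂) = 0.600890,  e^(−rT) = 0.494984
E₀ = V₀·N(d₁) − D·e^(−rT)·N(d₂)
   = 309.9712·0.930988 − 215.3935·0.494984·0.600890 = 224.514614
B₀ = V₀ − E₀ = 309.9712 − 224.514614 = 85.456586

B0=85.4566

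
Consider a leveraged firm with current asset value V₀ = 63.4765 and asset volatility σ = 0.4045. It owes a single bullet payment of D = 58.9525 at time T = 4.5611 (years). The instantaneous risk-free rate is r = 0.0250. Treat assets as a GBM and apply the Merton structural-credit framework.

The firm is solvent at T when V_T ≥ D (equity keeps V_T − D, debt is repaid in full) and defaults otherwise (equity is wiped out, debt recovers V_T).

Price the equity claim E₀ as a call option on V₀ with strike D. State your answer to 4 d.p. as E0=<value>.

E0=25.2637

d₁ = [ln(V₀/D) + (r + σ²/2)T] / (σ√T)
   = [ln(63.4765/58.9525) + (0.0250 + 0.5·0.4045²)·4.5611] / (0.4045·√4.5611)
   = [0.073938 + 0.487172] / 0.863880 = 0.649523
d₂ = d₁ − σ√T = 0.649523 − 0.863880 = -0.214357
N(d₁) = 0.742000,  N(d₂) = 0.415134,  e^(−rT) = 0.892233
E₀ = V₀·N(d₁) − D·e^(−rT)·N(d₂)
   = 63.4765·0.742000 − 58.9525·0.892233·0.415134 = 25.263734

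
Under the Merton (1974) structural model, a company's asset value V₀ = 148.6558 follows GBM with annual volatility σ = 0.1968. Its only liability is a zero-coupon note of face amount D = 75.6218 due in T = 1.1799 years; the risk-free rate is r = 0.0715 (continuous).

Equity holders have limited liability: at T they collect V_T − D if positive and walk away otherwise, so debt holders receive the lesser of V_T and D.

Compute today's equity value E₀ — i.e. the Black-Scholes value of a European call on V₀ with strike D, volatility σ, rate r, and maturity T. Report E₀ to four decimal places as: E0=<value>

E0=79.1530

d₁ = [ln(V₀/D) + (r + σ²/2)T] / (σ√T)
   = [ln(148.6558/75.6218) + (0.0715 + 0.5·0.1968²)·1.1799] / (0.1968·√1.1799)
   = [0.675889 + 0.107212] / 0.213770 = 3.663278
d₂ = d₁ − σ√T = 3.663278 − 0.213770 = 3.449508
N(d₁) = 0.999875,  N(d₂) = 0.999719,  e^(−rT) = 0.919098
E₀ = V₀·N(d₁) − D·e^(−rT)·N(d₂)
   = 148.6558·0.999875 − 75.6218·0.919098·0.999719 = 79.152986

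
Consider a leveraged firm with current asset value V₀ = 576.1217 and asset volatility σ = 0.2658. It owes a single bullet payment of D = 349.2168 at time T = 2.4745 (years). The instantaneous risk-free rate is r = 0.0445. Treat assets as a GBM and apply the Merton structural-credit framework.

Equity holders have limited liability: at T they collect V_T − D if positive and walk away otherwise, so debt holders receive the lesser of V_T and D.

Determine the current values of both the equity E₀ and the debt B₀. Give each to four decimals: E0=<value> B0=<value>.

E0=268.9152 B0=307.2065

d₁ = [ln(V₀/D) + (r + σ²/2)T] / (σ√T)
   = [ln(576.1217/349.2168) + (0.0445 + 0.5·0.2658²)·2.4745] / (0.2658·√2.4745)
   = [0.500626 + 0.197527] / 0.418118 = 1.669751
d₂ = d₁ − σ√T = 1.669751 − 0.418118 = 1.251633
N(d₁) = 0.952516,  N(d₂) = 0.894648,  e^(−rT) = 0.895731
E₀ = V₀·N(d₁) − D·e^(−rT)·N(d₂)
   = 576.1217·0.952516 − 349.2168·0.895731·0.894648 = 268.915165
B₀ = V₀ − E₀ = 576.1217 − 268.915165 = 307.206535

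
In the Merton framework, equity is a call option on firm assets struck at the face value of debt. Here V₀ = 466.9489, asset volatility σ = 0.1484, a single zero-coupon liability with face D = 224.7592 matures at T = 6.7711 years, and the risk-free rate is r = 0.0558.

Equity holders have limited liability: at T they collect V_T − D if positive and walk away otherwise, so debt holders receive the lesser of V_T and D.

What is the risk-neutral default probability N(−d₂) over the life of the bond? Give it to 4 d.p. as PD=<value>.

d₁ = [ln(V₀/D) + (r + σ²/2)T] / (σ√T)
   = [ln(466.9489/224.7592) + (0.0558 + 0.5·0.1484²)·6.7711] / (0.1484·√6.7711)
   = [0.731190 + 0.452386] / 0.386157 = 3.065015
d₂ = d₁ − σ√T = 3.065015 − 0.386157 = 2.678859
risk-neutral PD = N(−d₂) = N(-2.678859) = 0.003694

PD=0.0037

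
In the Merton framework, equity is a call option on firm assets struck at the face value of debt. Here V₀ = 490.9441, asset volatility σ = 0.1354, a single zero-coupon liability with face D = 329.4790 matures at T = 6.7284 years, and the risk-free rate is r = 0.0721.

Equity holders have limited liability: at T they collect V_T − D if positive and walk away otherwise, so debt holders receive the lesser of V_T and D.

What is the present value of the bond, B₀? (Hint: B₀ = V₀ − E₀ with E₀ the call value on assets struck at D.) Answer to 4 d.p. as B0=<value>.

B0=202.6273

d₁ = [ln(V₀/D) + (r + σ²/2)T] / (σ√T)
   = [ln(490.9441/329.4790) + (0.0721 + 0.5·0.1354²)·6.7284] / (0.1354·√6.7284)
   = [0.398818 + 0.546794] / 0.351216 = 2.692392
d₂ = d₁ − σ√T = 2.692392 − 0.351216 = 2.341176
N(d₁) = 0.996453,  N(d₂) = 0.990388,  e^(−rT) = 0.615625
E₀ = V₀·N(d₁) − D·e^(−rT)·N(d₂)
   = 490.9441·0.996453 − 329.4790·0.615625·0.990388 = 288.316815
B₀ = V₀ − E₀ = 490.9441 − 288.316815 = 202.627285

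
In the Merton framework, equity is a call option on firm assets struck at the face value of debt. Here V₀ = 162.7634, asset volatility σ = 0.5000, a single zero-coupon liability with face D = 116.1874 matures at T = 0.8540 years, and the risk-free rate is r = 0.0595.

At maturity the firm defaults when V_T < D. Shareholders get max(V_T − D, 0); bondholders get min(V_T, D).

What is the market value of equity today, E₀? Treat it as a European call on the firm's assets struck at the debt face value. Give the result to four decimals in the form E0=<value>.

d₁ = [ln(V₀/D) + (r + σ²/2)T] / (σ√T)
   = [ln(162.7634/116.1874) + (0.0595 + 0.5·0.5000²)·0.8540] / (0.5000·√0.8540)
   = [0.337093 + 0.157563] / 0.462061 = 1.070544
d₂ = d₁ − σ√T = 1.070544 − 0.462061 = 0.608483
N(d₁) = 0.857813,  N(d₂) = 0.728567,  e^(−rT) = 0.950456
E₀ = V₀·N(d₁) − D·e^(−rT)·N(d₂)
   = 162.7634·0.857813 − 116.1874·0.950456·0.728567 = 59.164145

E0=59.1641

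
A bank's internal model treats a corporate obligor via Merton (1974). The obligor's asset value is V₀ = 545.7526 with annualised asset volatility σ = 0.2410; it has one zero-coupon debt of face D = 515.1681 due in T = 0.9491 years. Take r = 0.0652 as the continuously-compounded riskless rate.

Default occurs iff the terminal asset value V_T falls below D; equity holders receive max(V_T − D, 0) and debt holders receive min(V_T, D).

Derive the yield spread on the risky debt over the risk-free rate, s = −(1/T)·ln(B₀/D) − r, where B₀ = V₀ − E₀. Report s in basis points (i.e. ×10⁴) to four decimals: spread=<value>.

d₁ = [ln(V₀/D) + (r + σ²/2)T] / (σ√T)
   = [ln(545.7526/515.1681) + (0.0652 + 0.5·0.2410²)·0.9491] / (0.2410·√0.9491)
   = [0.057673 + 0.089444] / 0.234786 = 0.626596
d₂ = d₁ − σ√T = 0.626596 − 0.234786 = 0.391809
N(d₁) = 0.734538,  N(d₂) = 0.652400,  e^(−rT) = 0.939994
E₀ = V₀·N(d₁) − D·e^(−rT)·N(d₂)
   = 545.7526·0.734538 − 515.1681·0.939994·0.652400 = 84.947682
B₀ = V₀ − E₀ = 545.7526 − 84.947682 = 460.804918
spread = −(1/T)·ln(B₀/D) − r = −(1/0.9491)·ln(460.804918/515.1681) − 0.0652 = 0.05229918
in basis points: 0.05229918 × 10⁴ = 522.9918 bp

spread=522.9918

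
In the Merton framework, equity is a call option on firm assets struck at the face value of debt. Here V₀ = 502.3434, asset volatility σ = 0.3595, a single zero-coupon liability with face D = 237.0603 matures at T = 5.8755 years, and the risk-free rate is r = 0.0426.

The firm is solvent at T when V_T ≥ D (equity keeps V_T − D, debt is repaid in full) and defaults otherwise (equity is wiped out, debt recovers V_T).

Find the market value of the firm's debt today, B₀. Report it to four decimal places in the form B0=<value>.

d₁ = [ln(V₀/D) + (r + σ²/2)T] / (σ√T)
   = [ln(502.3434/237.0603) + (0.0426 + 0.5·0.3595²)·5.8755] / (0.3595·√5.8755)
   = [0.750969 + 0.629972] / 0.871408 = 1.584725
d₂ = d₁ − σ√T = 1.584725 − 0.871408 = 0.713317
N(d₁) = 0.943486,  N(d₂) = 0.762175,  e^(−rT) = 0.778570
E₀ = V₀·N(d₁) − D·e^(−rT)·N(d₂)
   = 502.3434·0.943486 − 237.0603·0.778570·0.762175 = 333.280540
B₀ = V₀ − E₀ = 502.3434 − 333.280540 = 169.062860

B0=169.0629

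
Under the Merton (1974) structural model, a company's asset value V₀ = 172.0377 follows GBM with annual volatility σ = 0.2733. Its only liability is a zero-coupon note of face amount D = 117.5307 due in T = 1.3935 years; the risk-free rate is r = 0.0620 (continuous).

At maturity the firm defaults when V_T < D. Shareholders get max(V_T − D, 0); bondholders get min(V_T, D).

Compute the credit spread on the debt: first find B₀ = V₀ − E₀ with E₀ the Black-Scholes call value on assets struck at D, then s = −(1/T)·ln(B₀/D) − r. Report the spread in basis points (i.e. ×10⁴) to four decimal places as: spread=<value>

d₁ = [ln(V₀/D) + (r + σ²/2)T] / (σ√T)
   = [ln(172.0377/117.5307) + (0.0620 + 0.5·0.2733²)·1.3935] / (0.2733·√1.3935)
   = [0.381014 + 0.138439] / 0.322621 = 1.610102
d₂ = d₁ − σ√T = 1.610102 − 0.322621 = 1.287481
N(d₁) = 0.946312,  N(d₂) = 0.901037,  e^(−rT) = 0.917230
E₀ = V₀·N(d₁) − D·e^(−rT)·N(d₂)
   = 172.0377·0.946312 − 117.5307·0.917230·0.901037 = 65.667210
B₀ = V₀ − E₀ = 172.0377 − 65.667210 = 106.370490
spread = −(1/T)·ln(B₀/D) − r = −(1/1.3935)·ln(106.370490/117.5307) − 0.0620 = 0.00959770
in basis points: 0.00959770 × 10⁴ = 95.9770 bp

spread=95.9770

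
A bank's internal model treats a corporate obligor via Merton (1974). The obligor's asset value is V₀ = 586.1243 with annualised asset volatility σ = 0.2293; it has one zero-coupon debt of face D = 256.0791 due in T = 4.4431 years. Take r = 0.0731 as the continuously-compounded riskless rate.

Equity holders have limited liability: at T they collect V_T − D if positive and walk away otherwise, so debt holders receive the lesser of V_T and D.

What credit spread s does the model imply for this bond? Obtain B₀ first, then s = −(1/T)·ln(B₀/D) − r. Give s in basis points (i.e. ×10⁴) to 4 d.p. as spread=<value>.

d₁ = [ln(V₀/D) + (r + σ²/2)T] / (σ√T)
   = [ln(586.1243/256.0791) + (0.0731 + 0.5·0.2293²)·4.4431] / (0.2293·√4.4431)
   = [0.828046 + 0.441596] / 0.483334 = 2.626843
d₂ = d₁ − σ√T = 2.626843 − 0.483334 = 2.143509
N(d₁) = 0.995691,  N(d₂) = 0.983964,  e^(−rT) = 0.722679
E₀ = V₀·N(d₁) − D·e^(−rT)·N(d₂)
   = 586.1243·0.995691 − 256.0791·0.722679·0.983964 = 401.503448
B₀ = V₀ − E₀ = 586.1243 − 401.503448 = 184.620852
spread = −(1/T)·ln(B₀/D) − r = −(1/4.4431)·ln(184.620852/256.0791) − 0.0731 = 0.00053825
in basis points: 0.00053825 × 10⁴ = 5.3825 bp

spread=5.3825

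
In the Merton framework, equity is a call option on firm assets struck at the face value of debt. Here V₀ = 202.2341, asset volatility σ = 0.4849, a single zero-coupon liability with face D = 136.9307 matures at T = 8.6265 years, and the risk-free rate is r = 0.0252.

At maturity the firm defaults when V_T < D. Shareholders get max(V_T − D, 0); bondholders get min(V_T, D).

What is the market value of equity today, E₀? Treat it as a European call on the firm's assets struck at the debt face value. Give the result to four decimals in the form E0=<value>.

d₁ = [ln(V₀/D) + (r + σ²/2)T] / (σ√T)
   = [ln(202.2341/136.9307) + (0.0252 + 0.5·0.4849²)·8.6265] / (0.4849·√8.6265)
   = [0.389951 + 1.231554] / 1.424195 = 1.138541
d₂ = d₁ − σ√T = 1.138541 − 1.424195 = -0.285654
N(d₁) = 0.872553,  N(d₂) = 0.387572,  e^(−rT) = 0.804618
E₀ = V₀·N(d₁) − D·e^(−rT)·N(d₂)
   = 202.2341·0.872553 − 136.9307·0.804618·0.387572 = 133.758481

E0=133.7585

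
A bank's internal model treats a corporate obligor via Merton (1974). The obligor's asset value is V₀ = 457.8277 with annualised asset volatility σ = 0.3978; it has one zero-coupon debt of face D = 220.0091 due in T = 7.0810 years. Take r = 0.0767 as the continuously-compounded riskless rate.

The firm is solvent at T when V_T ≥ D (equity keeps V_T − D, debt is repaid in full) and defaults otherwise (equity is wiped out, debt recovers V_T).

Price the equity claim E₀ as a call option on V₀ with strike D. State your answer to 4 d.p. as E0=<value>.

d₁ = [ln(V₀/D) + (r + σ²/2)T] / (σ√T)
   = [ln(457.8277/220.0091) + (0.0767 + 0.5·0.3978²)·7.0810] / (0.3978·√7.0810)
   = [0.732824 + 1.103379] / 1.058552 = 1.734637
d₂ = d₁ − σ√T = 1.734637 − 1.058552 = 0.676085
N(d₁) = 0.958597,  N(d₂) = 0.750507,  e^(−rT) = 0.580937
E₀ = V₀·N(d₁) − D·e^(−rT)·N(d₂)
   = 457.8277·0.958597 − 220.0091·0.580937·0.750507 = 342.949097

E0=342.9491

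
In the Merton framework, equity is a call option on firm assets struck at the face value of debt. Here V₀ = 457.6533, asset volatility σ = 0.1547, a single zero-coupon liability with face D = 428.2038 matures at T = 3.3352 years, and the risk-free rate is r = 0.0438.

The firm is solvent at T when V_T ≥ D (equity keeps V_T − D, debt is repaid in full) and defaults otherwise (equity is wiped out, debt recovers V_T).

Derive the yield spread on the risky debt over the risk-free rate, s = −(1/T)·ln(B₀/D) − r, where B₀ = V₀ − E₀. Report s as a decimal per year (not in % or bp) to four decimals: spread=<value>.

d₁ = [ln(V₀/D) + (r + σ²/2)T] / (σ√T)
   = [ln(457.6533/428.2038) + (0.0438 + 0.5·0.1547²)·3.3352] / (0.1547·√3.3352)
   = [0.066513 + 0.185991] / 0.282521 = 0.893750
d₂ = d₁ − σ√T = 0.893750 − 0.282521 = 0.611229
N(d₁) = 0.814272,  N(d₂) = 0.729476,  e^(−rT) = 0.864087
E₀ = V₀·N(d₁) − D·e^(−rT)·N(d₂)
   = 457.6533·0.814272 − 428.2038·0.864087·0.729476 = 102.744354
B₀ = V₀ − E₀ = 457.6533 − 102.744354 = 354.908946
spread = −(1/T)·ln(B₀/D) − r = −(1/3.3352)·ln(354.908946/428.2038) − 0.0438 = 0.01248987

spread=0.0125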